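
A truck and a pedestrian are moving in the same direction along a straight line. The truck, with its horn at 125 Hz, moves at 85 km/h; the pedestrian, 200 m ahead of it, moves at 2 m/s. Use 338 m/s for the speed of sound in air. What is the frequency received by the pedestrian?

134 Hz

85 km/h = 23.61 m/s.
The pedestrian is ahead, so the truck is moving toward it while the pedestrian is moving away from the truck.
With source approaching and observer receding, f' = f · (v − v_o)/(v − v_s).
f' = 125 × (338 − 2)/(338 − 23.61) = 125 × 336/314.39 ≈ 134 Hz.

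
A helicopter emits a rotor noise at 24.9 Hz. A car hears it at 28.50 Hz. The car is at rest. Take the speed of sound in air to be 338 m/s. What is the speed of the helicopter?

f' > f, so the helicopter is approaching.
f' = f · v/(v − v_s) ⇒ v_s = v · |1 − f/f'|.
v_s = 338 × |1 − 24.9/28.50| = 338 × 0.1263 ≈ 43 m/s.

43 m/s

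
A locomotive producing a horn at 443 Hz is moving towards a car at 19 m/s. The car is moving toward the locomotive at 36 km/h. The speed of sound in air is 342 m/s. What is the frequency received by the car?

36 km/h = 10 m/s.
General Doppler shift: f' = f · (v + v_o)/(v − v_s).
f' = 443 × (342 + 10)/(342 − 19) = 443 × 352/323 ≈ 483 Hz.

483 Hz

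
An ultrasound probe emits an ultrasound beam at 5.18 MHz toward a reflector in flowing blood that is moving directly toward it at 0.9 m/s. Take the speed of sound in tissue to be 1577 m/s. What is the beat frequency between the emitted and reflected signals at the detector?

The reflector in flowing blood first receives the wave as a moving observer: f₁ = f₀ · (v + u)/v = 5.18 × (1577 + 0.9)/1577 ≈ 5.18296 MHz.
On reflection it acts as a source moving toward the stationary detector: f₂ = f₁ · v/(v − u) = 5.18296 × 1577/1576.1 ≈ 5.18592 MHz.
Beat frequency (with f₀ = 5180000 Hz): |f₂ − f₀| = 2u·f₀/(v − u) = 2 × 0.9 × 5180000/1576.1 ≈ 5916 Hz.

5916 Hz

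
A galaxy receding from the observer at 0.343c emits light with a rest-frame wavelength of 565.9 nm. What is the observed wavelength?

809.1 nm

Relativistic Doppler for wavelength: λ' = λ₀ · √((1 + β)/(1 − β)).
λ' = 565.9 × √(1.3430/0.6570) = 565.9 × 1.42973 ≈ 809.1 nm.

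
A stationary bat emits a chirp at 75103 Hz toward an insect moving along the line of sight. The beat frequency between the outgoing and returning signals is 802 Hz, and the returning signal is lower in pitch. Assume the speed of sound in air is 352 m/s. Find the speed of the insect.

Double Doppler shift off a moving reflector: f₂ = f₀ · (v + u)/(v − u) (u > 0 toward emitter).
Returning signal is lower, so f₂ = f₀ − Δf = 75103 − 802 = 74301 Hz.
Rearranging, u = v · (f₂ − f₀)/(f₂ + f₀) = 352 × -802/149404 ≈ -1.89 m/s.
So the insect is moving at 1.89 m/s away from the emitter.

1.89 m/s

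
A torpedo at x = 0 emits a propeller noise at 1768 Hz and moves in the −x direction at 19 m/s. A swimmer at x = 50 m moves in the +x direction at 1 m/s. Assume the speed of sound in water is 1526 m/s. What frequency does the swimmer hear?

The observer lies on the +x side, so the source is heading away from the observer and the observer is heading away from the source.
Both move, so f' = f · (v − v_o)/(v + v_s).
f' = 1768 × (1526 − 1)/(1526 + 19) = 1768 × 1525/1545 ≈ 1745 Hz.

1745 Hz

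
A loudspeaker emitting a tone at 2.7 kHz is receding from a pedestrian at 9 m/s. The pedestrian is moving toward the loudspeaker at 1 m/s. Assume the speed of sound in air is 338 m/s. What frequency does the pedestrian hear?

2.64 kHz

Both move, so f' = f · (v + v_o)/(v + v_s).
f' = 2.7 × (338 + 1)/(338 + 9) = 2.7 × 339/347 ≈ 2.64 kHz.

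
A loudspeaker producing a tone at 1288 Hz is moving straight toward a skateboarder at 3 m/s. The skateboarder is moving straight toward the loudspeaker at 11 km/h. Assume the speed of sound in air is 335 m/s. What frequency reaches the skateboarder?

1311 Hz

11 km/h = 3.056 m/s.
With source approaching and observer approaching, f' = f · (v + v_o)/(v − v_s).
f' = 1288 × (335 + 3.056)/(335 − 3) = 1288 × 338.06/332 ≈ 1311 Hz.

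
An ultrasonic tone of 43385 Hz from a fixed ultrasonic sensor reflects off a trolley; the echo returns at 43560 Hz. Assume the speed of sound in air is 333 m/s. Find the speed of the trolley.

Double Doppler shift off a moving reflector: f₂ = f₀ · (v + u)/(v − u) (u > 0 toward emitter).
Rearranging, u = v · (f₂ − f₀)/(f₂ + f₀) = 333 × 175/86945 ≈ 0.67 m/s.
So the trolley is moving at 0.67 m/s toward the emitter.

0.67 m/s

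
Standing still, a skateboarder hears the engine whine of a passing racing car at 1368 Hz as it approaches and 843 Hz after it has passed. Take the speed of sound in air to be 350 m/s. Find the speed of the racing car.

f₁/f₂ = (v + v_s)/(v − v_s), so v_s = v · (f₁ − f₂)/(f₁ + f₂).
v_s = 350 × (1368 − 843)/(1368 + 843) = 350 × 525/2211 ≈ 83 m/s.

83 m/s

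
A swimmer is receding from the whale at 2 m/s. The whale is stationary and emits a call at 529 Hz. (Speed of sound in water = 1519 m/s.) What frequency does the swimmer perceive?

528 Hz

Moving observer, stationary source: f' = f · (v − v_o)/v.
f' = 529 × (1519 − 2)/1519 = 529 × 1517/1519 ≈ 528 Hz.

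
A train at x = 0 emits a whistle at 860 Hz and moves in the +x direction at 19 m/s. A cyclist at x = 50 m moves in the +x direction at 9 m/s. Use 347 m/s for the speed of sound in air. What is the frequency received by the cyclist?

The observer lies on the +x side, so the source is heading toward the observer and the observer is heading away from the source.
General Doppler shift: f' = f · (v − v_o)/(v − v_s).
f' = 860 × (347 − 9)/(347 − 19) = 860 × 338/328 ≈ 886 Hz.

886 Hz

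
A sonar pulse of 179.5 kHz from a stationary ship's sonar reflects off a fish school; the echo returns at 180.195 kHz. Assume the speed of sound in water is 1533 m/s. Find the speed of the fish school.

2.96 m/s

Double Doppler shift off a moving reflector: f₂ = f₀ · (v + u)/(v − u) (u > 0 toward emitter).
Rearranging, u = v · (f₂ − f₀)/(f₂ + f₀) = 1533 × 0.695/359.695 ≈ 2.96 m/s.
So the fish school is moving at 2.96 m/s toward the emitter.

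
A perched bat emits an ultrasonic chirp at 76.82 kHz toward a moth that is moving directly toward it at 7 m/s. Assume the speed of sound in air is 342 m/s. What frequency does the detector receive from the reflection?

80.0 kHz

At the moth (a moving observer), f₁ = f₀ · (v + u)/v = 76.82 × 349/342 ≈ 78.4 kHz.
The reflection then acts as a moving source: f₂ = f₁ · v/(v − u) ≈ 80.0 kHz.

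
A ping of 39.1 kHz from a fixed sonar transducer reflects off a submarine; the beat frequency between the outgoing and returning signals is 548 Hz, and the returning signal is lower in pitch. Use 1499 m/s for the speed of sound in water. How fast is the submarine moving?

10.6 m/s

Double Doppler shift off a moving reflector: f₂ = f₀ · (v + u)/(v − u) (u > 0 toward emitter).
Returning signal is lower, so f₂ = f₀ − Δf = 39100 − 548 = 38552 Hz.
Rearranging, u = v · (f₂ − f₀)/(f₂ + f₀) = 1499 × -548/77652 ≈ -10.6 m/s.
So the submarine is moving at 10.6 m/s away from the emitter.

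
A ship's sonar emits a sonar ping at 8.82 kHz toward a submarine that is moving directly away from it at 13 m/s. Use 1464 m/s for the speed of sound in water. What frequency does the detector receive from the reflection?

8.66 kHz

At the submarine (a moving observer), f₁ = f₀ · (v − u)/v = 8.82 × 1451/1464 ≈ 8.74 kHz.
On reflection it acts as a source moving away from the stationary detector: f₂ = f₁ · v/(v + u) = 8.74 × 1464/1477 ≈ 8.66 kHz.
Equivalently f₂ = f₀ · (v − u)/(v + u).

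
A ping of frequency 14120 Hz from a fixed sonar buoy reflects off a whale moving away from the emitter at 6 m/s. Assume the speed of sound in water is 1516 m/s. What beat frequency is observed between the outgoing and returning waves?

At the whale (a moving observer), f₁ = f₀ · (v − u)/v = 14120 × 1510/1516 ≈ 14064.1 Hz.
On reflection it acts as a source moving away from the stationary detector: f₂ = f₁ · v/(v + u) = 14064.1 × 1516/1522 ≈ 14008.7 Hz.
Equivalently f₂ = f₀ · (v − u)/(v + u).
Beat frequency: |f₂ − f₀| = 2u·f₀/(v + u) = 2 × 6 × 14120/1522 ≈ 111 Hz.

111 Hz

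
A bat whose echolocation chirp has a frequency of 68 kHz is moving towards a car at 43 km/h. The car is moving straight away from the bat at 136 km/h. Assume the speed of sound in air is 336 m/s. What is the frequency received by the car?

62.6 kHz

43 km/h = 11.94 m/s; 136 km/h = 37.78 m/s.
Both move, so f' = f · (v − v_o)/(v − v_s).
f' = 68 × (336 − 37.78)/(336 − 11.94) = 68 × 298.22/324.06 ≈ 62.6 kHz.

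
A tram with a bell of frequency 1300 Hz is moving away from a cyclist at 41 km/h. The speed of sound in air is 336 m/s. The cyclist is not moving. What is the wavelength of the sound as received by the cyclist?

26.7 cm

41 km/h = 11.39 m/s.
Only the source moves, away from the listener, so f' = f · v/(v + v_s).
f' = 1300 × 336/(336 + 11.39) ≈ 1257 Hz.
λ' = v/f' = 336/1257.38 ≈ 26.7 cm.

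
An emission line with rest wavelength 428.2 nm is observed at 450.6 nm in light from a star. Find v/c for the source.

λ'/λ₀ = 1.0523 > 1 (redshift), so the source is receding.
λ'/λ₀ = √((1 + β)/(1 − β)) for a receding source ⇒ β = (r² − 1)/(r² + 1) with r = λ'/λ₀.
β = (1.1074 − 1)/(1.1074 + 1) ≈ 0.051.

0.051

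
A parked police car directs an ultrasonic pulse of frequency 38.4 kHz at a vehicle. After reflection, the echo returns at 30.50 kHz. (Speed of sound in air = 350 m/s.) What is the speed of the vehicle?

Double Doppler shift off a moving reflector: f₂ = f₀ · (v + u)/(v − u) (u > 0 toward emitter).
Rearranging, u = v · (f₂ − f₀)/(f₂ + f₀) = 350 × -7.90/68.90 ≈ -40 m/s.
So the vehicle is moving at 40 m/s away from the emitter.

40 m/s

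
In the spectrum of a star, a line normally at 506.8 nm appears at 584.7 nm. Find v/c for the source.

0.142c

λ'/λ₀ = 1.1537 > 1 (redshift), so the source is receding.
λ'/λ₀ = √((1 + β)/(1 − β)) for a receding source ⇒ β = (r² − 1)/(r² + 1) with r = λ'/λ₀.
β = (1.3310 − 1)/(1.3310 + 1) ≈ 0.142.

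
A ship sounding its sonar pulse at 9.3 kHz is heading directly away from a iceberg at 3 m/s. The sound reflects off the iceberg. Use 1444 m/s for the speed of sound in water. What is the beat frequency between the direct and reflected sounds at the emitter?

The iceberg receives the sound from a moving source: f₁ = f₀ · v/(v + v_e) = 9.3 × 1444/1447 ≈ 9.2807 kHz.
On the return leg the ship is a moving observer: f₂ = f₁ · (v − v_e)/v = 9.2807 × 1441/1444 ≈ 9.2614 kHz.
Equivalently f₂ = f₀ · (v − v_e)/(v + v_e).
Beat against the emitted tone (with f₀ = 9300 Hz): |f₂ − f₀| = 2v_e·f₀/(v + v_e) = 2 × 3 × 9300/1447 ≈ 38.6 Hz.

38.6 Hz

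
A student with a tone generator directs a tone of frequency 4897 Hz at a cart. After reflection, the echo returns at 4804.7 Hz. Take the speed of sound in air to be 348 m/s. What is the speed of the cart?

3.3 m/s

Double Doppler shift off a moving reflector: f₂ = f₀ · (v + u)/(v − u) (u > 0 toward emitter).
Rearranging, u = v · (f₂ − f₀)/(f₂ + f₀) = 348 × -92.3/9701.7 ≈ -3.3 m/s.
So the cart is moving at 3.3 m/s away from the emitter.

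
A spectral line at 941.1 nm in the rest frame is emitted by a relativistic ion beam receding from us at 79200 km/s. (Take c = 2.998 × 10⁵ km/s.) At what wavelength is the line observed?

β = v/c = 79200/299800 = 0.2642.
Relativistic Doppler for wavelength: λ' = λ₀ · √((1 + β)/(1 − β)).
λ' = 941.1 × √(1.2642/0.7358) = 941.1 × 1.31074 ≈ 1233.5 nm.

1233.5 nm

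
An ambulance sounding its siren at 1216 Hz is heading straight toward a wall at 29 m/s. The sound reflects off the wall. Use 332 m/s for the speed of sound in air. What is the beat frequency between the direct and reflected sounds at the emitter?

The wall receives the sound from a moving source: f₁ = f₀ · v/(v − v_e) = 1216 × 332/303 ≈ 1332 Hz.
On the return leg the ambulance is a moving observer: f₂ = f₁ · (v + v_e)/v = 1332 × 361/332 ≈ 1449 Hz.
Equivalently f₂ = f₀ · (v + v_e)/(v − v_e).
Beat against the emitted tone: |f₂ − f₀| = 2v_e·f₀/(v − v_e) = 2 × 29 × 1216/303 ≈ 233 Hz.

233 Hz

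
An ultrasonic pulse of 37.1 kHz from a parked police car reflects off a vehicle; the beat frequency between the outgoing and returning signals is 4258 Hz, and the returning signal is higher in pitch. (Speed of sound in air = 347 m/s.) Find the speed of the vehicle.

Double Doppler shift off a moving reflector: f₂ = f₀ · (v + u)/(v − u) (u > 0 toward emitter).
Returning signal is higher, so f₂ = f₀ + Δf = 37100 + 4258 = 41358 Hz.
Rearranging, u = v · (f₂ − f₀)/(f₂ + f₀) = 347 × 4258/78458 ≈ 18.8 m/s.
So the vehicle is moving at 18.8 m/s toward the emitter.

18.8 m/s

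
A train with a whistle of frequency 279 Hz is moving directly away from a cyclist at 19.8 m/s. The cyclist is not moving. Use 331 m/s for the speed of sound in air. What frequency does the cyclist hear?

263 Hz

Only the source moves, away from the listener, so f' = f · v/(v + v_s).
f' = 279 × 331/(331 + 19.8) = 279 × 331/350.8 ≈ 263 Hz.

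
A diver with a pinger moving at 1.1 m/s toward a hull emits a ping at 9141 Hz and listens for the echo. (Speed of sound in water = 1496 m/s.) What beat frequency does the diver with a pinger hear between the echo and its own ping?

13.5 Hz

The hull receives the sound from a moving source: f₁ = f₀ · v/(v − v_e) = 9141 × 1496/1494.9 ≈ 9147.73 Hz.
On the return leg the diver with a pinger is a moving observer: f₂ = f₁ · (v + v_e)/v = 9147.73 × 1497.1/1496 ≈ 9154.45 Hz.
Beat against the emitted tone: |f₂ − f₀| = 2v_e·f₀/(v − v_e) = 2 × 1.1 × 9141/1494.9 ≈ 13.5 Hz.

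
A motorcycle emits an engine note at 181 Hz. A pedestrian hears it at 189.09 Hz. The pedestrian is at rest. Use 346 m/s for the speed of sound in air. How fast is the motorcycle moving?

f' > f, so the motorcycle is approaching.
f' = f · v/(v − v_s) ⇒ v_s = v · |1 − f/f'|.
v_s = 346 × |1 − 181/189.09| = 346 × 0.04278 ≈ 14.8 m/s.

14.8 m/s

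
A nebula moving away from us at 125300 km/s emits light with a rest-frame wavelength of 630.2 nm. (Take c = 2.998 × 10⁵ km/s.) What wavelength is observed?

983.6 nm

β = v/c = 125300/299800 = 0.4179.
Relativistic Doppler for wavelength: λ' = λ₀ · √((1 + β)/(1 − β)).
λ' = 630.2 × √(1.4179/0.5821) = 630.2 × 1.56080 ≈ 983.6 nm.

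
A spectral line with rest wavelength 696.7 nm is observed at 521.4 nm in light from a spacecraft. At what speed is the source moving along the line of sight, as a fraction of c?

0.282

λ'/λ₀ = 0.7484 < 1 (blueshift), so the source is approaching.
λ'/λ₀ = √((1 − β)/(1 + β)) for an approaching source ⇒ β = (1 − r²)/(1 + r²) with r = λ'/λ₀.
β = (1 − 0.5601)/(1 + 0.5601) ≈ 0.282.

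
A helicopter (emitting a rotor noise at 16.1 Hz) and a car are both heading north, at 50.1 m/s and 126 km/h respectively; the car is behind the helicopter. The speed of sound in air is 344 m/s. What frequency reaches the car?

126 km/h = 35 m/s.
The car is behind, so the helicopter is moving away from it while the car is moving toward the helicopter.
General Doppler shift: f' = f · (v + v_o)/(v + v_s).
f' = 16.1 × (344 + 35)/(344 + 50.1) = 16.1 × 379/394.1 ≈ 15.5 Hz.

15.5 Hz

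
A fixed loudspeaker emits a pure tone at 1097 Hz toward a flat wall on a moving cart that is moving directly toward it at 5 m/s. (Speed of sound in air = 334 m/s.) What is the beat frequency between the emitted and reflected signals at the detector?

The flat wall on a moving cart first receives the wave as a moving observer: f₁ = f₀ · (v + u)/v = 1097 × (334 + 5)/334 ≈ 1113.4 Hz.
On reflection it acts as a source moving toward the stationary detector: f₂ = f₁ · v/(v − u) = 1113.4 × 334/329 ≈ 1130.3 Hz.
Beat frequency: |f₂ − f₀| = 2u·f₀/(v − u) = 2 × 5 × 1097/329 ≈ 33.3 Hz.

33.3 Hz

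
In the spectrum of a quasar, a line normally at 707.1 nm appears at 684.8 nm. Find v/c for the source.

λ'/λ₀ = 0.9685 < 1 (blueshift), so the source is approaching.
λ'/λ₀ = √((1 − β)/(1 + β)) for an approaching source ⇒ β = (1 − r²)/(1 + r²) with r = λ'/λ₀.
β = (1 − 0.9379)/(1 + 0.9379) ≈ 0.032.

0.032c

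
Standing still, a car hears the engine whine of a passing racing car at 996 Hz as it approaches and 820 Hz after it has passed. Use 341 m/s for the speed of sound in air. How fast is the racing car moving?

f₁/f₂ = (v + v_s)/(v − v_s), so v_s = v · (f₁ − f₂)/(f₁ + f₂).
v_s = 341 × (996 − 820)/(996 + 820) = 341 × 176/1816 ≈ 33 m/s.

33 m/s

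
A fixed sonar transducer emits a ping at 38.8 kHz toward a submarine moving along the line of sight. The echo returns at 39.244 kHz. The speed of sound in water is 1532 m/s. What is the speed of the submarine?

Double Doppler shift off a moving reflector: f₂ = f₀ · (v + u)/(v − u) (u > 0 toward emitter).
Rearranging, u = v · (f₂ − f₀)/(f₂ + f₀) = 1532 × 0.444/78.044 ≈ 8.7 m/s.
So the submarine is moving at 8.7 m/s toward the emitter.

8.7 m/s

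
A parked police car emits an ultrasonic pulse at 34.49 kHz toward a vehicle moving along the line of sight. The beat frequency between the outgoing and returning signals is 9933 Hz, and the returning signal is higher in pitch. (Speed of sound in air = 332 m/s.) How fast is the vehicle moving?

Double Doppler shift off a moving reflector: f₂ = f₀ · (v + u)/(v − u) (u > 0 toward emitter).
Returning signal is higher, so f₂ = f₀ + Δf = 34490 + 9933 = 44423 Hz.
Rearranging, u = v · (f₂ − f₀)/(f₂ + f₀) = 332 × 9933/78913 ≈ 42 m/s.
So the vehicle is moving at 42 m/s toward the emitter.

42 m/s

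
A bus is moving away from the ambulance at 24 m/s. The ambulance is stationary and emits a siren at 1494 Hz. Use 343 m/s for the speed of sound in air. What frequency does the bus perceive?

1389 Hz

Only the observer moves, away from the source, so f' = f · (v − v_o)/v.
f' = 1494 × (343 − 24)/343 = 1494 × 319/343 ≈ 1389 Hz.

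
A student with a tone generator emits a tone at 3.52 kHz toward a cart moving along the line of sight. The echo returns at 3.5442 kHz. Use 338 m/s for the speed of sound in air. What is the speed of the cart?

Double Doppler shift off a moving reflector: f₂ = f₀ · (v + u)/(v − u) (u > 0 toward emitter).
Rearranging, u = v · (f₂ − f₀)/(f₂ + f₀) = 338 × 0.0242/7.0642 ≈ 1.16 m/s.
So the cart is moving at 1.16 m/s toward the emitter.

1.16 m/s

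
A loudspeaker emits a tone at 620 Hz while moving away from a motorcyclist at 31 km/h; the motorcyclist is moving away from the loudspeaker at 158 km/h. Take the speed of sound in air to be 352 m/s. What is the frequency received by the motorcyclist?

530 Hz

31 km/h = 8.611 m/s; 158 km/h = 43.89 m/s.
General Doppler shift: f' = f · (v − v_o)/(v + v_s).
f' = 620 × (352 − 43.89)/(352 + 8.611) = 620 × 308.11/360.61 ≈ 530 Hz.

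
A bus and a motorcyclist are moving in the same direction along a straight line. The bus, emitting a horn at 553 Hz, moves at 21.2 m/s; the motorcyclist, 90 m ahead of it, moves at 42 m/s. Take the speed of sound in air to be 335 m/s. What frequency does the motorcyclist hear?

The motorcyclist is ahead, so the bus is moving toward it while the motorcyclist is moving away from the bus.
General Doppler shift: f' = f · (v − v_o)/(v − v_s).
f' = 553 × (335 − 42)/(335 − 21.2) = 553 × 293/313.8 ≈ 516 Hz.

516 Hz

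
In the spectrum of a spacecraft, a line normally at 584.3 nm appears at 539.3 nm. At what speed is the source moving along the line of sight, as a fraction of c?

0.080c

λ'/λ₀ = 0.9230 < 1 (blueshift), so the source is approaching.
λ'/λ₀ = √((1 − β)/(1 + β)) for an approaching source ⇒ β = (1 − r²)/(1 + r²) with r = λ'/λ₀.
β = (1 − 0.8519)/(1 + 0.8519) ≈ 0.080.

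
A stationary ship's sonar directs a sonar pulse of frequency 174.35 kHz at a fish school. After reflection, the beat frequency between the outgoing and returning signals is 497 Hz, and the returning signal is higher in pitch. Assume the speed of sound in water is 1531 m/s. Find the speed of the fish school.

2.18 m/s

Double Doppler shift off a moving reflector: f₂ = f₀ · (v + u)/(v − u) (u > 0 toward emitter).
Returning signal is higher, so f₂ = f₀ + Δf = 174350 + 497 = 174847 Hz.
Rearranging, u = v · (f₂ − f₀)/(f₂ + f₀) = 1531 × 497/349197 ≈ 2.18 m/s.
So the fish school is moving at 2.18 m/s toward the emitter.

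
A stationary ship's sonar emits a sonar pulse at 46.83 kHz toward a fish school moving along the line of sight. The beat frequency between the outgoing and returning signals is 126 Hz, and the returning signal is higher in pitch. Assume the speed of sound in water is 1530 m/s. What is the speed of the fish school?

Double Doppler shift off a moving reflector: f₂ = f₀ · (v + u)/(v − u) (u > 0 toward emitter).
Returning signal is higher, so f₂ = f₀ + Δf = 46830 + 126 = 46956 Hz.
Rearranging, u = v · (f₂ − f₀)/(f₂ + f₀) = 1530 × 126/93786 ≈ 2.06 m/s.
So the fish school is moving at 2.06 m/s toward the emitter.

2.06 m/s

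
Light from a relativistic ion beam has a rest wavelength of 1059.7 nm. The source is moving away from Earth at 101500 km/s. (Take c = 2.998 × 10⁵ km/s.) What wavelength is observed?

1507.5 nm

β = v/c = 101500/299800 = 0.3386.
Relativistic Doppler for wavelength: λ' = λ₀ · √((1 + β)/(1 − β)).
λ' = 1059.7 × √(1.3386/0.6614) = 1059.7 × 1.42257 ≈ 1507.5 nm.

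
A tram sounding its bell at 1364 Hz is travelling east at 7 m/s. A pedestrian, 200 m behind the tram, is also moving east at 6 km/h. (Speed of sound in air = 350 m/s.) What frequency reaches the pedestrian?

6 km/h = 1.667 m/s.
The pedestrian is behind, so the tram is moving away from it while the pedestrian is moving toward the tram.
General Doppler shift: f' = f · (v + v_o)/(v + v_s).
f' = 1364 × (350 + 1.667)/(350 + 7) = 1364 × 351.67/357 ≈ 1344 Hz.

1344 Hz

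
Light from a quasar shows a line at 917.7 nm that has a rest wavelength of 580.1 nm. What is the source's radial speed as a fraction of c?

λ'/λ₀ = 1.5820 > 1 (redshift), so the source is receding.
λ'/λ₀ = √((1 + β)/(1 − β)) for a receding source ⇒ β = (r² − 1)/(r² + 1) with r = λ'/λ₀.
β = (2.5026 − 1)/(2.5026 + 1) ≈ 0.429.

0.429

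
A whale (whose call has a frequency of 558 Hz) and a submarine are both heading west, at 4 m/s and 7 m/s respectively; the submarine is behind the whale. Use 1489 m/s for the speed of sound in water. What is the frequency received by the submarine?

The submarine is behind, so the whale is moving away from it while the submarine is moving toward the whale.
With source receding and observer approaching, f' = f · (v + v_o)/(v + v_s).
f' = 558 × (1489 + 7)/(1489 + 4) = 558 × 1496/1493 ≈ 559 Hz.

559 Hz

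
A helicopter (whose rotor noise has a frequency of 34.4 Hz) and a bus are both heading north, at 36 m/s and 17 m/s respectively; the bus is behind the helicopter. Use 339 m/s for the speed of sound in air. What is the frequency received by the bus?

32.7 Hz

The bus is behind, so the helicopter is moving away from it while the bus is moving toward the helicopter.
General Doppler shift: f' = f · (v + v_o)/(v + v_s).
f' = 34.4 × (339 + 17)/(339 + 36) = 34.4 × 356/375 ≈ 32.7 Hz.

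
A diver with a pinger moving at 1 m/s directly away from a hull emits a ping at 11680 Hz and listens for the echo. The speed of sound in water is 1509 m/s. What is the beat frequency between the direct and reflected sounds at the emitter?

The hull receives the sound from a moving source: f₁ = f₀ · v/(v + v_e) = 11680 × 1509/1510 ≈ 11672.26 Hz.
On the return leg the diver with a pinger is a moving observer: f₂ = f₁ · (v − v_e)/v = 11672.26 × 1508/1509 ≈ 11664.53 Hz.
Beat against the emitted tone: |f₂ − f₀| = 2v_e·f₀/(v + v_e) = 2 × 1 × 11680/1510 ≈ 15.5 Hz.

15.5 Hz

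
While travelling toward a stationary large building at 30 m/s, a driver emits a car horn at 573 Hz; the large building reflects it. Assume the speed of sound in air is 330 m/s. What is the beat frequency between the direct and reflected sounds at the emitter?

The large building receives the sound from a moving source: f₁ = f₀ · v/(v − v_e) = 573 × 330/300 ≈ 630.3 Hz.
On the return leg the driver is a moving observer: f₂ = f₁ · (v + v_e)/v = 630.3 × 360/330 ≈ 687.6 Hz.
Equivalently f₂ = f₀ · (v + v_e)/(v − v_e).
Beat against the emitted tone: |f₂ − f₀| = 2v_e·f₀/(v − v_e) = 2 × 30 × 573/300 ≈ 115 Hz.

115 Hz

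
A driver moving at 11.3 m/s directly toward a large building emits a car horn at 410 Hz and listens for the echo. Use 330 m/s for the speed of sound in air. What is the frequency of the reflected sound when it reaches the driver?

The large building receives the sound from a moving source: f₁ = f₀ · v/(v − v_e) = 410 × 330/318.7 ≈ 425 Hz.
On the return leg the driver is a moving observer: f₂ = f₁ · (v + v_e)/v = 425 × 341.3/330 ≈ 439 Hz.

439 Hz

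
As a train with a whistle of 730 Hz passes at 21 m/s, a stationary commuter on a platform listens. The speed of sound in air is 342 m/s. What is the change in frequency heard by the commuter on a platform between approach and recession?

Approaching: f₁ = f · v/(v − v_s) = 730 × 342/321 ≈ 777.8 Hz.
Receding: f₂ = f · v/(v + v_s) = 730 × 342/363 ≈ 687.8 Hz.
Drop: f₁ − f₂ = 2f·v·v_s/(v² − v_s²) = 2 × 730 × 342 × 21/(342² − 21²) ≈ 90.0 Hz.

90.0 Hz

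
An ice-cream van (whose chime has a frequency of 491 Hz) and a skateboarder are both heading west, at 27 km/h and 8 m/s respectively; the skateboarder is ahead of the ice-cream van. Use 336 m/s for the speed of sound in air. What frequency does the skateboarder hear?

27 km/h = 7.5 m/s.
The skateboarder is ahead, so the ice-cream van is moving toward it while the skateboarder is moving away from the ice-cream van.
General Doppler shift: f' = f · (v − v_o)/(v − v_s).
f' = 491 × (336 − 8)/(336 − 7.5) = 491 × 328/328.5 ≈ 490 Hz.

490 Hz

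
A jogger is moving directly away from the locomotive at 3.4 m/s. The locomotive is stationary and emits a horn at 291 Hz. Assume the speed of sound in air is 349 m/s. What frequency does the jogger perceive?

Moving observer, stationary source: f' = f · (v − v_o)/v.
f' = 291 × (349 − 3.4)/349 = 291 × 345.6/349 ≈ 288 Hz.

288 Hz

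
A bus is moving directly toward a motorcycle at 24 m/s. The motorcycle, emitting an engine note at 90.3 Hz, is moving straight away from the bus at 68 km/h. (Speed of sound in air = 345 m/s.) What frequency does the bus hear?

68 km/h = 18.89 m/s.
With source receding and observer approaching, f' = f · (v + v_o)/(v + v_s).
f' = 90.3 × (345 + 24)/(345 + 18.89) = 90.3 × 369/363.89 ≈ 92 Hz.

92 Hz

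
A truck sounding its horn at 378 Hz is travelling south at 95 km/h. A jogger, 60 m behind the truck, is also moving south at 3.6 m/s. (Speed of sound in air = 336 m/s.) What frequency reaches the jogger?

95 km/h = 26.39 m/s.
The jogger is behind, so the truck is moving away from it while the jogger is moving toward the truck.
With source receding and observer approaching, f' = f · (v + v_o)/(v + v_s).
f' = 378 × (336 + 3.6)/(336 + 26.39) = 378 × 339.6/362.39 ≈ 354 Hz.

354 Hz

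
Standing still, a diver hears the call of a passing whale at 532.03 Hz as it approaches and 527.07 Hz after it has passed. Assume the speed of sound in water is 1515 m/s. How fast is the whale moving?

f₁/f₂ = (v + v_s)/(v − v_s), so v_s = v · (f₁ − f₂)/(f₁ + f₂).
v_s = 1515 × (532.03 − 527.07)/(532.03 + 527.07) = 1515 × 4.96/1059.10 ≈ 7.1 m/s.

7.1 m/s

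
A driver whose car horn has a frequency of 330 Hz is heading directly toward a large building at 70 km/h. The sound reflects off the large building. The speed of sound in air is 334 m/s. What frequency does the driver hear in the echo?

371 Hz

70 km/h = 19.44 m/s.
The large building receives the sound from a moving source: f₁ = f₀ · v/(v − v_e) = 330 × 334/314.56 ≈ 350 Hz.
On the return leg the driver is a moving observer: f₂ = f₁ · (v + v_e)/v = 350 × 353.44/334 ≈ 371 Hz.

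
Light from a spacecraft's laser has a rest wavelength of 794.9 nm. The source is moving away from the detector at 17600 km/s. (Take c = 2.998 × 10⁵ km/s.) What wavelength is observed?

843.0 nm

β = v/c = 17600/299800 = 0.0587.
Relativistic Doppler for wavelength: λ' = λ₀ · √((1 + β)/(1 − β)).
λ' = 794.9 × √(1.0587/0.9413) = 794.9 × 1.06053 ≈ 843.0 nm.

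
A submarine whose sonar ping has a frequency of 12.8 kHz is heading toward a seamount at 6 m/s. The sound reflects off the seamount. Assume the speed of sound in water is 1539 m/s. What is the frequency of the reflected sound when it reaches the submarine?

The seamount receives the sound from a moving source: f₁ = f₀ · v/(v − v_e) = 12.8 × 1539/1533 ≈ 12.85 kHz.
On the return leg the submarine is a moving observer: f₂ = f₁ · (v + v_e)/v = 12.85 × 1545/1539 ≈ 12.90 kHz.
Equivalently f₂ = f₀ · (v + v_e)/(v − v_e).

12.90 kHz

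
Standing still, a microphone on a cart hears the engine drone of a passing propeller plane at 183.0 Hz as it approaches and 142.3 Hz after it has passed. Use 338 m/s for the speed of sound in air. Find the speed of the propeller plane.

f₁/f₂ = (v + v_s)/(v − v_s), so v_s = v · (f₁ − f₂)/(f₁ + f₂).
v_s = 338 × (183.0 − 142.3)/(183.0 + 142.3) = 338 × 40.7/325.3 ≈ 42 m/s.

42 m/s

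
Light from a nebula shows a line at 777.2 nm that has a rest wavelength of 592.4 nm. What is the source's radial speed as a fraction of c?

λ'/λ₀ = 1.3120 > 1 (redshift), so the source is receding.
λ'/λ₀ = √((1 + β)/(1 − β)) for a receding source ⇒ β = (r² − 1)/(r² + 1) with r = λ'/λ₀.
β = (1.7212 − 1)/(1.7212 + 1) ≈ 0.265.

0.265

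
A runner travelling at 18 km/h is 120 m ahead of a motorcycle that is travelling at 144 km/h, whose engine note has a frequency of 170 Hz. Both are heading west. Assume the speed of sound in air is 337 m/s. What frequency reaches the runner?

190 Hz

144 km/h = 40 m/s; 18 km/h = 5 m/s.
The runner is ahead, so the motorcycle is moving toward it while the runner is moving away from the motorcycle.
General Doppler shift: f' = f · (v − v_o)/(v − v_s).
f' = 170 × (337 − 5)/(337 − 40) = 170 × 332/297 ≈ 190 Hz.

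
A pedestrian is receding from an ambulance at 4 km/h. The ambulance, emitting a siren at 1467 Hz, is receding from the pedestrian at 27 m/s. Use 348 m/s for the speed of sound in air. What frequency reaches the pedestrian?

4 km/h = 1.111 m/s.
With source receding and observer receding, f' = f · (v − v_o)/(v + v_s).
f' = 1467 × (348 − 1.111)/(348 + 27) = 1467 × 346.89/375 ≈ 1357 Hz.

1357 Hz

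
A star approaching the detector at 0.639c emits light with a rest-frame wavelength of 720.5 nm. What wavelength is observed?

Relativistic Doppler for wavelength: λ' = λ₀ · √((1 − β)/(1 + β)).
λ' = 720.5 × √(0.3610/1.6390) = 720.5 × 0.46931 ≈ 338.1 nm.

338.1 nm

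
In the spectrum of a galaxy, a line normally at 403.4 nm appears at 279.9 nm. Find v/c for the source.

0.350c

λ'/λ₀ = 0.6939 < 1 (blueshift), so the source is approaching.
λ'/λ₀ = √((1 − β)/(1 + β)) for an approaching source ⇒ β = (1 − r²)/(1 + r²) with r = λ'/λ₀.
β = (1 − 0.4814)/(1 + 0.4814) ≈ 0.350.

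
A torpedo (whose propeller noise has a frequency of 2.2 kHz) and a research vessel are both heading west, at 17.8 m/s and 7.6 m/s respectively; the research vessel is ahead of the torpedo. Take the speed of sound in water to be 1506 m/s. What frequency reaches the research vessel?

2.22 kHz

The research vessel is ahead, so the torpedo is moving toward it while the research vessel is moving away from the torpedo.
Both move, so f' = f · (v − v_o)/(v − v_s).
f' = 2.2 × (1506 − 7.6)/(1506 − 17.8) = 2.2 × 1498.4/1488.2 ≈ 2.22 kHz.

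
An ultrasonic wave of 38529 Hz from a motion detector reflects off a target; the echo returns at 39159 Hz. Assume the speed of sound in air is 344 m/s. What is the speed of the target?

Double Doppler shift off a moving reflector: f₂ = f₀ · (v + u)/(v − u) (u > 0 toward emitter).
Rearranging, u = v · (f₂ − f₀)/(f₂ + f₀) = 344 × 630/77688 ≈ 2.79 m/s.
So the target is moving at 2.79 m/s toward the emitter.

2.79 m/s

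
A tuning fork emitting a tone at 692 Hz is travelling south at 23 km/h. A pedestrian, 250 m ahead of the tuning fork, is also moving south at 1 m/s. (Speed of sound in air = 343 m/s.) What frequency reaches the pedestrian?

703 Hz

23 km/h = 6.389 m/s.
The pedestrian is ahead, so the tuning fork is moving toward it while the pedestrian is moving away from the tuning fork.
General Doppler shift: f' = f · (v − v_o)/(v − v_s).
f' = 692 × (343 − 1)/(343 − 6.389) = 692 × 342/336.61 ≈ 703 Hz.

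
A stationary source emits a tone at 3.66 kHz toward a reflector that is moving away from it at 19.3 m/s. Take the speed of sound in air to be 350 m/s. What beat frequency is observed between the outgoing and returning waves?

The reflector first receives the wave as a moving observer: f₁ = f₀ · (v − u)/v = 3.66 × (350 − 19.3)/350 ≈ 3.458 kHz.
The reflection then acts as a moving source: f₂ = f₁ · v/(v + u) ≈ 3.277 kHz.
Equivalently f₂ = f₀ · (v − u)/(v + u).
Beat frequency (with f₀ = 3660 Hz): |f₂ − f₀| = 2u·f₀/(v + u) = 2 × 19.3 × 3660/369.3 ≈ 383 Hz.

383 Hz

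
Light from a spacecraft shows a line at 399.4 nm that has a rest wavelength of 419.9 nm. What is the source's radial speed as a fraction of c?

λ'/λ₀ = 0.9512 < 1 (blueshift), so the source is approaching.
λ'/λ₀ = √((1 − β)/(1 + β)) for an approaching source ⇒ β = (1 − r²)/(1 + r²) with r = λ'/λ₀.
β = (1 − 0.9047)/(1 + 0.9047) ≈ 0.050.

0.050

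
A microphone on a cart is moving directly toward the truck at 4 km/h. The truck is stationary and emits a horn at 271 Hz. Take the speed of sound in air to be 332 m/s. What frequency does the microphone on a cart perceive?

4 km/h = 1.111 m/s.
Moving observer, stationary source: f' = f · (v + v_o)/v.
f' = 271 × (332 + 1.111)/332 = 271 × 333.11/332 ≈ 272 Hz.

272 Hz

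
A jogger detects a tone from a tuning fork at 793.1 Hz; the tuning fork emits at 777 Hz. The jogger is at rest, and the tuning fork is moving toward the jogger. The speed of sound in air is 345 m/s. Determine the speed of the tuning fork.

f' = f · v/(v − v_s) ⇒ v_s = v · |1 − f/f'|.
v_s = 345 × |1 − 777/793.1| = 345 × 0.0203 ≈ 7.0 m/s.

7.0 m/s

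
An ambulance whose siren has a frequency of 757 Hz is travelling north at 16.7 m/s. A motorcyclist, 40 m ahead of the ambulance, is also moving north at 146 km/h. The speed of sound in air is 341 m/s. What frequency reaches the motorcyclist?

701 Hz

146 km/h = 40.56 m/s.
The motorcyclist is ahead, so the ambulance is moving toward it while the motorcyclist is moving away from the ambulance.
With source approaching and observer receding, f' = f · (v − v_o)/(v − v_s).
f' = 757 × (341 − 40.56)/(341 − 16.7) = 757 × 300.44/324.3 ≈ 701 Hz.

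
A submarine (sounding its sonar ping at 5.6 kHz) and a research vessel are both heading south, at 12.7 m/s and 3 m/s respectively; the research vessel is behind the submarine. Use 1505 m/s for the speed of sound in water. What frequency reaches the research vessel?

The research vessel is behind, so the submarine is moving away from it while the research vessel is moving toward the submarine.
Both move, so f' = f · (v + v_o)/(v + v_s).
f' = 5.6 × (1505 + 3)/(1505 + 12.7) = 5.6 × 1508/1517.7 ≈ 5.56 kHz.

5.56 kHz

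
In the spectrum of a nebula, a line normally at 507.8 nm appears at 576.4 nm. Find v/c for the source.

0.126c

λ'/λ₀ = 1.1351 > 1 (redshift), so the source is receding.
λ'/λ₀ = √((1 + β)/(1 − β)) for a receding source ⇒ β = (r² − 1)/(r² + 1) with r = λ'/λ₀.
β = (1.2884 − 1)/(1.2884 + 1) ≈ 0.126.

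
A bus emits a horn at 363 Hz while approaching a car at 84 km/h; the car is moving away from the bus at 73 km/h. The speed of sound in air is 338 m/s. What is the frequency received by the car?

367 Hz

84 km/h = 23.33 m/s; 73 km/h = 20.28 m/s.
Both move, so f' = f · (v − v_o)/(v − v_s).
f' = 363 × (338 − 20.28)/(338 − 23.33) = 363 × 317.72/314.67 ≈ 367 Hz.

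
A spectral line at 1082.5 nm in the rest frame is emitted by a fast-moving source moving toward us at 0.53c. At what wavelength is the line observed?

Relativistic Doppler for wavelength: λ' = λ₀ · √((1 − β)/(1 + β)).
λ' = 1082.5 × √(0.4700/1.5300) = 1082.5 × 0.55425 ≈ 600.0 nm.

600.0 nm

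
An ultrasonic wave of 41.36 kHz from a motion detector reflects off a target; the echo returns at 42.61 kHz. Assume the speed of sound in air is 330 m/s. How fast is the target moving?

Double Doppler shift off a moving reflector: f₂ = f₀ · (v + u)/(v − u) (u > 0 toward emitter).
Rearranging, u = v · (f₂ − f₀)/(f₂ + f₀) = 330 × 1.25/83.97 ≈ 4.9 m/s.
So the target is moving at 4.9 m/s toward the emitter.

4.9 m/s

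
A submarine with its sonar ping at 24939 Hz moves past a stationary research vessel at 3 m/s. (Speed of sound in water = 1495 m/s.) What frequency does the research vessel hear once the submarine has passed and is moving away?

24889 Hz

Receding: f₂ = f · v/(v + v_s) = 24939 × 1495/1498 ≈ 24889 Hz.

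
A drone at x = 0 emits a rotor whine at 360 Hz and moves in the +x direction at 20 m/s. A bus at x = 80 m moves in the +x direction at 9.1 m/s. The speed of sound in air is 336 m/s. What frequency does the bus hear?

372 Hz

The observer lies on the +x side, so the source is heading toward the observer and the observer is heading away from the source.
Both move, so f' = f · (v − v_o)/(v − v_s).
f' = 360 × (336 − 9.1)/(336 − 20) = 360 × 326.9/316 ≈ 372 Hz.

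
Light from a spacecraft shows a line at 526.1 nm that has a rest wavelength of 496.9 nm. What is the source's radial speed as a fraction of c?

0.057c

λ'/λ₀ = 1.0588 > 1 (redshift), so the source is receding.
λ'/λ₀ = √((1 + β)/(1 − β)) for a receding source ⇒ β = (r² − 1)/(r² + 1) with r = λ'/λ₀.
β = (1.1210 − 1)/(1.1210 + 1) ≈ 0.057.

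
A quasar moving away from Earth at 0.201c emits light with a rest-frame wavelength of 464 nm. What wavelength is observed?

Relativistic Doppler for wavelength: λ' = λ₀ · √((1 + β)/(1 − β)).
λ' = 464 × √(1.2010/0.7990) = 464 × 1.22602 ≈ 568.9 nm.

568.9 nm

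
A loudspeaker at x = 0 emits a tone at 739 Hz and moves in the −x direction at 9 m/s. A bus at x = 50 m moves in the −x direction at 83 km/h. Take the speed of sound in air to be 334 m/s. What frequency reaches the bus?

769 Hz

83 km/h = 23.06 m/s.
The observer lies on the +x side, so the source is heading away from the observer and the observer is heading toward the source.
With source receding and observer approaching, f' = f · (v + v_o)/(v + v_s).
f' = 739 × (334 + 23.06)/(334 + 9) = 739 × 357.06/343 ≈ 769 Hz.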